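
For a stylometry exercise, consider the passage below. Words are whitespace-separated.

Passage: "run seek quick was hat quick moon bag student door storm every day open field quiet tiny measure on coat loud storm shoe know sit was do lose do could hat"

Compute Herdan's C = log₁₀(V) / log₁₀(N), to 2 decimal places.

0.95

N = 31, V = 26.
log₁₀(V) = 1.414973, log₁₀(N) = 1.491362
C = 1.414973 / 1.491362 = 0.95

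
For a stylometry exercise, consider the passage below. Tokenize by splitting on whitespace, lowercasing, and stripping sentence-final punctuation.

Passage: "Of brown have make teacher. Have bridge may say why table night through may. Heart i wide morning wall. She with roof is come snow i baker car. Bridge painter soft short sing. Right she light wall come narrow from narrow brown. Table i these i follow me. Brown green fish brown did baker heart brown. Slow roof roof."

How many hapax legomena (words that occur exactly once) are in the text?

Frequencies: brown:5, i:4, roof:3, have:2, bridge:2, may:2, table:2, heart:2, wall:2, she:2, come:2, baker:2, narrow:2, of:1, make:1, teacher:1, say:1, why:1, night:1, through:1, … (20 more, each freq 1)
Hapax (freq=1): car, did, fish, follow, from, green, is, light, make, me, morning, night, of, painter, right, say, short, sing, slow, snow, soft, teacher, these, through, why, wide, with

27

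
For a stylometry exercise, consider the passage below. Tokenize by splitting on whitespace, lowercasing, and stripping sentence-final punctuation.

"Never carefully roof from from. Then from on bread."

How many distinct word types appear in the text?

7

Distinct types: {bread, carefully, from, never, on, roof, then}
V = 7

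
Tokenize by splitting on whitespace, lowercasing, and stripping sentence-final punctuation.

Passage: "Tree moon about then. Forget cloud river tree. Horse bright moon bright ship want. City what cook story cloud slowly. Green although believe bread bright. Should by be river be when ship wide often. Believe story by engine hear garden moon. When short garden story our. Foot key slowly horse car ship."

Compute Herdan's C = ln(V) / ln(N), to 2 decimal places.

N = 52, V = 34.
ln(V) = 3.526361, ln(N) = 3.951244
C = 3.526361 / 3.951244 = 0.89

0.89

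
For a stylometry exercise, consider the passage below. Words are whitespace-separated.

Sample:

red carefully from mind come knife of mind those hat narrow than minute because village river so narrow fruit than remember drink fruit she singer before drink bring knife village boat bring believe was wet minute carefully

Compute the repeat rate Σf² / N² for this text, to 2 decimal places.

Frequencies: carefully:2, mind:2, knife:2, narrow:2, than:2, minute:2, village:2, fruit:2, drink:2, bring:2, red:1, from:1, come:1, of:1, those:1, hat:1, because:1, river:1, so:1, remember:1, … (7 more, each freq 1)
Σf² = 57; N² = 1369
Repeat rate = 57 / 1369 = 0.04

0.04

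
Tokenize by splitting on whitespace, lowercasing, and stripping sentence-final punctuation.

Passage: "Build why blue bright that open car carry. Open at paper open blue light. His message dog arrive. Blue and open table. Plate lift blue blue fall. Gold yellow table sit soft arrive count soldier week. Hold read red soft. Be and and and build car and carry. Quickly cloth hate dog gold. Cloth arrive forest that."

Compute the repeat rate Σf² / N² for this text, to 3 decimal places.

Frequencies: blue:5, and:5, open:4, arrive:3, build:2, that:2, car:2, carry:2, dog:2, table:2, gold:2, soft:2, cloth:2, why:1, bright:1, at:1, paper:1, light:1, his:1, message:1, … (15 more, each freq 1)
Σf² = 133; N² = 3249
Repeat rate = 133 / 3249 = 0.041

0.041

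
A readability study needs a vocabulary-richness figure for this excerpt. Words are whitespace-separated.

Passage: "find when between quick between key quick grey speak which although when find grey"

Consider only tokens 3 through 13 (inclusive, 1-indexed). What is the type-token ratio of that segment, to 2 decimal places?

0.82

Segment tokens 3–13: between, quick, between, key, quick, grey, speak, which, although, when, find
Segment N = 11, segment V = 9.
TTR = 9 / 11 = 0.82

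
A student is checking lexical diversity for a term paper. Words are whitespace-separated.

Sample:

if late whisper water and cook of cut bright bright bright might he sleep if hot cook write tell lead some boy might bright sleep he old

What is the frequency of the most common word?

Frequencies: bright:4, if:2, cook:2, might:2, he:2, sleep:2, late:1, whisper:1, water:1, and:1, of:1, cut:1, hot:1, write:1, tell:1, lead:1, some:1, boy:1, old:1
Most common: 'bright' with frequency 4.

4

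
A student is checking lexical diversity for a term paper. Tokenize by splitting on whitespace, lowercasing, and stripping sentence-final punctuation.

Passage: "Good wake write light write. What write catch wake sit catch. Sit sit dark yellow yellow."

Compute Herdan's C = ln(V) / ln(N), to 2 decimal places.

0.79

N = 16, V = 9.
ln(V) = 2.197225, ln(N) = 2.772589
C = 2.197225 / 2.772589 = 0.79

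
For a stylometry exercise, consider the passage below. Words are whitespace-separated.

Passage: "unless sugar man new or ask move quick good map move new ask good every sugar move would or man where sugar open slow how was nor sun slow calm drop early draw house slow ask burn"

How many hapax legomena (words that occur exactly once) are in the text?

Frequencies: sugar:3, ask:3, move:3, slow:3, man:2, new:2, or:2, good:2, unless:1, quick:1, map:1, every:1, would:1, where:1, open:1, how:1, was:1, nor:1, sun:1, calm:1, … (5 more, each freq 1)
Hapax (freq=1): burn, calm, draw, drop, early, every, house, how, map, nor, open, quick, sun, unless, was, where, would

17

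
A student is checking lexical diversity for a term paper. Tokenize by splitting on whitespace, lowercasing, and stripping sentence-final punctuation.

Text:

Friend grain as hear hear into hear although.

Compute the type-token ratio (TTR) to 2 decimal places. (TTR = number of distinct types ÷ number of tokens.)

N = 8 tokens, V = 6 types.
TTR = V / N = 6 / 8 = 0.75

0.75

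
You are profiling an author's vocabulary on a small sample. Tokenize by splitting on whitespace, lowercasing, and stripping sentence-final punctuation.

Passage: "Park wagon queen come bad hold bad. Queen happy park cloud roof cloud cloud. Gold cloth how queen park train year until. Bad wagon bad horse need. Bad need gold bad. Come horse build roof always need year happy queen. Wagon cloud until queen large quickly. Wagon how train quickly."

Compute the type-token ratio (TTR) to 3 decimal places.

N = 50 tokens, V = 21 types.
TTR = V / N = 21 / 50 = 0.420

0.420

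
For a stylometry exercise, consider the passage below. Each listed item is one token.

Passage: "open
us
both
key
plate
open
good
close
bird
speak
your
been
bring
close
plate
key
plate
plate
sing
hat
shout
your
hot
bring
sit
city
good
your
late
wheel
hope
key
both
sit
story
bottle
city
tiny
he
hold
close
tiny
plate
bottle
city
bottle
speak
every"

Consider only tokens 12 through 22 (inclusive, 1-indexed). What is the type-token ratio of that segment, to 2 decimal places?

0.82

Segment tokens 12–22: been, bring, close, plate, key, plate, plate, sing, hat, shout, your
Segment N = 11, segment V = 9.
TTR = 9 / 11 = 0.82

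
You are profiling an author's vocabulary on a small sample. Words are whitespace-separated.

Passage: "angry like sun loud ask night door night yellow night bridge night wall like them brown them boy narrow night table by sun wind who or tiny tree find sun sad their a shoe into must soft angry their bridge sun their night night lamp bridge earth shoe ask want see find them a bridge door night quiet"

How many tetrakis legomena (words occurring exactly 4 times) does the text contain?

2

Frequencies: night:8, sun:4, bridge:4, them:3, their:3, angry:2, like:2, ask:2, door:2, find:2, a:2, shoe:2, loud:1, yellow:1, wall:1, brown:1, boy:1, narrow:1, table:1, by:1, … (14 more, each freq 1)
Words with frequency 4: bridge, sun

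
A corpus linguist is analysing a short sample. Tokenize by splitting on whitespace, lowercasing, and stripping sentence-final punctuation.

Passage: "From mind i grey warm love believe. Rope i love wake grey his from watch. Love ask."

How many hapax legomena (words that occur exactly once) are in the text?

Frequencies: love:3, from:2, i:2, grey:2, mind:1, warm:1, believe:1, rope:1, wake:1, his:1, watch:1, ask:1
Hapax (freq=1): ask, believe, his, mind, rope, wake, warm, watch

8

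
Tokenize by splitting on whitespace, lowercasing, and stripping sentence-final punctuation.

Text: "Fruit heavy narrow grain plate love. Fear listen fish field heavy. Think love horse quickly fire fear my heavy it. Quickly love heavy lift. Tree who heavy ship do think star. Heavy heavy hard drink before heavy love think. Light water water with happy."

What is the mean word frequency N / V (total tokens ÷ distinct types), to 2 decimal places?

1.52

N = 44 tokens, V = 29 types.
Mean frequency = N / V = 44 / 29 = 1.52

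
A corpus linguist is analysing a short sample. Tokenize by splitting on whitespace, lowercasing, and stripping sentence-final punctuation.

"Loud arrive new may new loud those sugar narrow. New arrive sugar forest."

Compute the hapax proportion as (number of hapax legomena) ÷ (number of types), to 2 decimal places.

0.50

Frequencies: new:3, loud:2, arrive:2, sugar:2, may:1, those:1, narrow:1, forest:1
Hapax count = 4; type count = 8.
Ratio = 4 / 8 = 0.50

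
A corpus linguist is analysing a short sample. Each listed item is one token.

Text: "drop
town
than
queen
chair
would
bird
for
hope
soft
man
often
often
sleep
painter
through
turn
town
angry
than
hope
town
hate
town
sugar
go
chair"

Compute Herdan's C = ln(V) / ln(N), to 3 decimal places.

N = 27, V = 20.
ln(V) = 2.995732, ln(N) = 3.295837
C = 2.995732 / 3.295837 = 0.909

0.909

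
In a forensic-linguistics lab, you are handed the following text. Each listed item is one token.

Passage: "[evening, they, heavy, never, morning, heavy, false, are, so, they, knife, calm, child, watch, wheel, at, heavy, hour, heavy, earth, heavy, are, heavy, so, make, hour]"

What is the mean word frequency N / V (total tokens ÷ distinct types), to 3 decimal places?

1.529

N = 26 tokens, V = 17 types.
Mean frequency = N / V = 26 / 17 = 1.529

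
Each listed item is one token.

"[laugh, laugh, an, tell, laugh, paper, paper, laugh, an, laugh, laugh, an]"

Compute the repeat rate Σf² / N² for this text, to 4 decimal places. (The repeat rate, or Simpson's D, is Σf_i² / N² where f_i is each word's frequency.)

Frequencies: laugh:6, an:3, paper:2, tell:1
Σf² = 50; N² = 144
Repeat rate = 50 / 144 = 0.3472

0.3472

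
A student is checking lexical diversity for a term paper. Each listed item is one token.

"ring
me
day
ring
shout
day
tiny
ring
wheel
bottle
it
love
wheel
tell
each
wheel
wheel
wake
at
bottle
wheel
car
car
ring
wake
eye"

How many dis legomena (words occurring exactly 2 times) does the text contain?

4

Frequencies: wheel:5, ring:4, day:2, bottle:2, wake:2, car:2, me:1, shout:1, tiny:1, it:1, love:1, tell:1, each:1, at:1, eye:1
Words with frequency 2: bottle, car, day, wake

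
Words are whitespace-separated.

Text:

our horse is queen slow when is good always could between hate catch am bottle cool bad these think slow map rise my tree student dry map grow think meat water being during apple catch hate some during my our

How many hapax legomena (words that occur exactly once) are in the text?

Frequencies: our:2, is:2, slow:2, hate:2, catch:2, think:2, map:2, my:2, during:2, horse:1, queen:1, when:1, good:1, always:1, could:1, between:1, am:1, bottle:1, cool:1, bad:1, … (11 more, each freq 1)
Hapax (freq=1): always, am, apple, bad, being, between, bottle, cool, could, dry, good, grow, horse, meat, queen, rise, some, student, these, tree, water, when

22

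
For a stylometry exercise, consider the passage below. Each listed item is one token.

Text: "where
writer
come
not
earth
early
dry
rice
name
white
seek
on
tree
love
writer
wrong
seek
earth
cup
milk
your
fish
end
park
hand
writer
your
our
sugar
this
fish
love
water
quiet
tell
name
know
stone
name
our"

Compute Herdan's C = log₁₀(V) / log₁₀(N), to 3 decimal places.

0.922

N = 40, V = 30.
log₁₀(V) = 1.477121, log₁₀(N) = 1.602060
C = 1.477121 / 1.602060 = 0.922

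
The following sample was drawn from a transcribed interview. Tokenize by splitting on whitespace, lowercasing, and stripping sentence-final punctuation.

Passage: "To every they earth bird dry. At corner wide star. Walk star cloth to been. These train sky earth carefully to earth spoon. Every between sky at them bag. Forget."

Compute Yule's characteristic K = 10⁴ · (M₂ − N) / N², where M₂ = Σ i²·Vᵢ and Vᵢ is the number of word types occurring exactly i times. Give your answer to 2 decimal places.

Frequencies: to:3, earth:3, every:2, at:2, star:2, sky:2, they:1, bird:1, dry:1, corner:1, wide:1, walk:1, cloth:1, been:1, these:1, train:1, carefully:1, spoon:1, between:1, them:1, … (2 more, each freq 1)
N = 30. Frequency spectrum: V_1=16, V_2=4, V_3=2
M₂ = 1²·16 + 2²·4 + 3²·2 = 50
K = 10000 × (50 − 30) / 30² = 222.22

222.22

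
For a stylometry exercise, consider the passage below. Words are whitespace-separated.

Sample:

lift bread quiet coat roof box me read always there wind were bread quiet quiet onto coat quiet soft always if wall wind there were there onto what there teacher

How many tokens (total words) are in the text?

30

Tokens: lift, bread, quiet, coat, roof, box, me, read, always, there, wind, were, bread, quiet, quiet, onto, coat, quiet, soft, always, if, wall, wind, there, were, there, onto, what, there, teacher
N = 30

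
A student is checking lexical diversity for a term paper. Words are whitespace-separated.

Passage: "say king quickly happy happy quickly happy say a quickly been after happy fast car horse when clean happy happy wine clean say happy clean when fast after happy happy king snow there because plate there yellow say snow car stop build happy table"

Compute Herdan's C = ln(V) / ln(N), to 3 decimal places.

0.805

N = 44, V = 21.
ln(V) = 3.044522, ln(N) = 3.784190
C = 3.044522 / 3.784190 = 0.805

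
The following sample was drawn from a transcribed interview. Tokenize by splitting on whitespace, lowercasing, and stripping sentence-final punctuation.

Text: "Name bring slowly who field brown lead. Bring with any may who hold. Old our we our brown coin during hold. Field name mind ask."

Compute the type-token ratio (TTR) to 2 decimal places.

N = 25 tokens, V = 18 types.
TTR = V / N = 18 / 25 = 0.72

0.72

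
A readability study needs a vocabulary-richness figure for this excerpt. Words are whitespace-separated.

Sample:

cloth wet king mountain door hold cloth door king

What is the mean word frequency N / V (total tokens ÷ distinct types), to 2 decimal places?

N = 9 tokens, V = 6 types.
Mean frequency = N / V = 9 / 6 = 1.50

1.50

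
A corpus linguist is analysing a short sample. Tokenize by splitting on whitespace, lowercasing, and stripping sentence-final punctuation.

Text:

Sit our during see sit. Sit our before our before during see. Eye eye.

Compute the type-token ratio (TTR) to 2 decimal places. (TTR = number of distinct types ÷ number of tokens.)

N = 14 tokens, V = 6 types.
TTR = V / N = 6 / 14 = 0.43

0.43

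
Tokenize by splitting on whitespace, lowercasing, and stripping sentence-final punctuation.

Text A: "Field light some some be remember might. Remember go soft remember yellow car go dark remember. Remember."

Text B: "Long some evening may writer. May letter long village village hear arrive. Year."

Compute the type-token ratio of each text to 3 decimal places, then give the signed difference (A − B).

TTR(A) = 11/17 = 0.647
TTR(B) = 10/13 = 0.769
Difference = 0.647 − 0.769 = -0.122

-0.122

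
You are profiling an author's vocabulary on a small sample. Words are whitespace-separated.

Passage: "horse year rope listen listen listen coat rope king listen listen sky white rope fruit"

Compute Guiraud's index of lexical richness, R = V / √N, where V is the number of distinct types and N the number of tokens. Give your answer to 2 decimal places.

2.32

N = 15, V = 9.
√N = 3.872983
R = 9 / 3.872983 = 2.32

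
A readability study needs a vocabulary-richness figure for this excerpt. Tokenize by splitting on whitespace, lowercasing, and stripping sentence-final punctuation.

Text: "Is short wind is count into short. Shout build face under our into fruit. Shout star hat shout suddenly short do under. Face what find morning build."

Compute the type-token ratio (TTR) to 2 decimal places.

0.67

N = 27 tokens, V = 18 types.
TTR = V / N = 18 / 27 = 0.67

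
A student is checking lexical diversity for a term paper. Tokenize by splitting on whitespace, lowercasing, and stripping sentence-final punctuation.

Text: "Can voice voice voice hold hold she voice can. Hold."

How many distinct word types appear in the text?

Distinct types: {can, hold, she, voice}
V = 4

4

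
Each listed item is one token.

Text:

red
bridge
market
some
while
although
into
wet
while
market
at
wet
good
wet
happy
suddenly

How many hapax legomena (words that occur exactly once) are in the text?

9

Frequencies: wet:3, market:2, while:2, red:1, bridge:1, some:1, although:1, into:1, at:1, good:1, happy:1, suddenly:1
Hapax (freq=1): although, at, bridge, good, happy, into, red, some, suddenly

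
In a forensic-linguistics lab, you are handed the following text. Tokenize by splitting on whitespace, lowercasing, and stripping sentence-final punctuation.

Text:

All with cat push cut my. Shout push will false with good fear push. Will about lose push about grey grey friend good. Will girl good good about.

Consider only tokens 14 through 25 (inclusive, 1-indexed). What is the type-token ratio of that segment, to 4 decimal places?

Segment tokens 14–25: push, will, about, lose, push, about, grey, grey, friend, good, will, girl
Segment N = 12, segment V = 8.
TTR = 8 / 12 = 0.6667

0.6667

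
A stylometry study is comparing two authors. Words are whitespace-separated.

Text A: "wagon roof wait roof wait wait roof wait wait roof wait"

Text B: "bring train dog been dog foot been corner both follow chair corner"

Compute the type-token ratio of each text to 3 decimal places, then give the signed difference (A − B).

-0.477

TTR(A) = 3/11 = 0.273
TTR(B) = 9/12 = 0.750
Difference = 0.273 − 0.750 = -0.477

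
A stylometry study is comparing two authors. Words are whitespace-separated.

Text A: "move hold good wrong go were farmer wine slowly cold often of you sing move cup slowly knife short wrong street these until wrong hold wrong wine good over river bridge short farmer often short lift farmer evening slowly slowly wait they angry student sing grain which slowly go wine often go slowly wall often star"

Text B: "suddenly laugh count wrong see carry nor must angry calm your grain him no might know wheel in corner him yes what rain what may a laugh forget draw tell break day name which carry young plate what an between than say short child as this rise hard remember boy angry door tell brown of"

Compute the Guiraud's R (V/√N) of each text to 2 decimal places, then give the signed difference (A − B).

A: V=33, N=56, R=4.41
B: V=48, N=55, R=6.47
Difference = 4.41 − 6.47 = -2.06

-2.06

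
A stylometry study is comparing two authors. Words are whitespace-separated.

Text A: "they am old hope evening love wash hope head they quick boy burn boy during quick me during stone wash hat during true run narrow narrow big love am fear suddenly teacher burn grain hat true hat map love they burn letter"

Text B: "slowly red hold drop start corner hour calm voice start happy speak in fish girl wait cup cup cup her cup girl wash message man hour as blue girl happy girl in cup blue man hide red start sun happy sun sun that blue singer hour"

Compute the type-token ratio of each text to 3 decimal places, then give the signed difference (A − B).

0.030

TTR(A) = 25/42 = 0.595
TTR(B) = 26/46 = 0.565
Difference = 0.595 − 0.565 = 0.030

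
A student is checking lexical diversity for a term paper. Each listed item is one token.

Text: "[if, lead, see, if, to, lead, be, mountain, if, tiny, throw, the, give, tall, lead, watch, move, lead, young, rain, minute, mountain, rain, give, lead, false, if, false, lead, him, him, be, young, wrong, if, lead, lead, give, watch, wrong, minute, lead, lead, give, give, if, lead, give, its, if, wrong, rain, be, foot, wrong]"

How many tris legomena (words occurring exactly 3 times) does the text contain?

Frequencies: lead:11, if:7, give:6, wrong:4, be:3, rain:3, mountain:2, watch:2, young:2, minute:2, false:2, him:2, see:1, to:1, tiny:1, throw:1, the:1, tall:1, move:1, its:1, … (1 more, each freq 1)
Words with frequency 3: be, rain

2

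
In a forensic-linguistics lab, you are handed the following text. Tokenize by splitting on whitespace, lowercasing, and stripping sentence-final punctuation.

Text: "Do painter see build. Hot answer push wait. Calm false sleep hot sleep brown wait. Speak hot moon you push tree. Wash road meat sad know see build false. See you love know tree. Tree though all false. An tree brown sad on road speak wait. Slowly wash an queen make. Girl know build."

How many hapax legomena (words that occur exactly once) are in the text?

14

Frequencies: tree:4, see:3, build:3, hot:3, wait:3, false:3, know:3, push:2, sleep:2, brown:2, speak:2, you:2, wash:2, road:2, sad:2, an:2, do:1, painter:1, answer:1, calm:1, … (10 more, each freq 1)
Hapax (freq=1): all, answer, calm, do, girl, love, make, meat, moon, on, painter, queen, slowly, though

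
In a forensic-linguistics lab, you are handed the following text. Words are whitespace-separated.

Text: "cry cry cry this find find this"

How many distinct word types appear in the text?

3

Distinct types: {cry, find, this}
V = 3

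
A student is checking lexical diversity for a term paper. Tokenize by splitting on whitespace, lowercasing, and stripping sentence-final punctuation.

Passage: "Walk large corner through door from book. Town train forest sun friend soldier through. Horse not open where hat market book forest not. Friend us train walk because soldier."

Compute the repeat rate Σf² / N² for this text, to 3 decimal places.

Frequencies: walk:2, through:2, book:2, train:2, forest:2, friend:2, soldier:2, not:2, large:1, corner:1, door:1, from:1, town:1, sun:1, horse:1, open:1, where:1, hat:1, market:1, us:1, … (1 more, each freq 1)
Σf² = 45; N² = 841
Repeat rate = 45 / 841 = 0.054

0.054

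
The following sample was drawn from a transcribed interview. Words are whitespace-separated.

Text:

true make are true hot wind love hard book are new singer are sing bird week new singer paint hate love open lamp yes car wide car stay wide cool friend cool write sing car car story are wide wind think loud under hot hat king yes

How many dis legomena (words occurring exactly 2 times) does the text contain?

Frequencies: are:4, car:4, wide:3, true:2, hot:2, wind:2, love:2, new:2, singer:2, sing:2, yes:2, cool:2, make:1, hard:1, book:1, bird:1, week:1, paint:1, hate:1, open:1, … (10 more, each freq 1)
Words with frequency 2: cool, hot, love, new, sing, singer, true, wind, yes

9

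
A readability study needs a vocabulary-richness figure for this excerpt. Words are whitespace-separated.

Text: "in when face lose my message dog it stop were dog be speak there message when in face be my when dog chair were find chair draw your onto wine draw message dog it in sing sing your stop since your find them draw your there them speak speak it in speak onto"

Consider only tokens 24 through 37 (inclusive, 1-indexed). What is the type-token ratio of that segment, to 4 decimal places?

0.8571

Segment tokens 24–37: were, find, chair, draw, your, onto, wine, draw, message, dog, it, in, sing, sing
Segment N = 14, segment V = 12.
TTR = 12 / 14 = 0.8571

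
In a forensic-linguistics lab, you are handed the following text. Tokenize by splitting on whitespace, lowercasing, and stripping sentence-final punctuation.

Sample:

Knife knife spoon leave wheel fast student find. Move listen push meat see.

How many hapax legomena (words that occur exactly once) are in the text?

Frequencies: knife:2, spoon:1, leave:1, wheel:1, fast:1, student:1, find:1, move:1, listen:1, push:1, meat:1, see:1
Hapax (freq=1): fast, find, leave, listen, meat, move, push, see, spoon, student, wheel

11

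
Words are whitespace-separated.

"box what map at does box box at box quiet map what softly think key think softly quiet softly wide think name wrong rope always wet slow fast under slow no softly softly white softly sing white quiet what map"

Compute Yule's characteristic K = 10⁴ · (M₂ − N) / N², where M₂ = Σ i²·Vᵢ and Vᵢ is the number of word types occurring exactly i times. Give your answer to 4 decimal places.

450.0000

Frequencies: softly:6, box:4, what:3, map:3, quiet:3, think:3, at:2, slow:2, white:2, does:1, key:1, wide:1, name:1, wrong:1, rope:1, always:1, wet:1, fast:1, under:1, no:1, … (1 more, each freq 1)
N = 40. Frequency spectrum: V_1=12, V_2=3, V_3=4, V_4=1, V_6=1
M₂ = 1²·12 + 2²·3 + 3²·4 + 4²·1 + 6²·1 = 112
K = 10000 × (112 − 40) / 40² = 450.0000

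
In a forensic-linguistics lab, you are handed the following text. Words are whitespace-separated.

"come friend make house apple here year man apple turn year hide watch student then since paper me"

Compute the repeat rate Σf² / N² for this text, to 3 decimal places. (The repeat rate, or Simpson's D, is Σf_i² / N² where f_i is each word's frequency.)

Frequencies: apple:2, year:2, come:1, friend:1, make:1, house:1, here:1, man:1, turn:1, hide:1, watch:1, student:1, then:1, since:1, paper:1, me:1
Σf² = 22; N² = 324
Repeat rate = 22 / 324 = 0.068

0.068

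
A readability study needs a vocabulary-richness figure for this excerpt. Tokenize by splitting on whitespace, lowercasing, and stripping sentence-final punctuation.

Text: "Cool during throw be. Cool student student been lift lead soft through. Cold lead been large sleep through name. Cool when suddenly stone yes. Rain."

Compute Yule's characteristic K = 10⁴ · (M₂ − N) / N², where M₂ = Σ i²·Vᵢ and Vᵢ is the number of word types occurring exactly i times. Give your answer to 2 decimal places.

224.00

Frequencies: cool:3, student:2, been:2, lead:2, through:2, during:1, throw:1, be:1, lift:1, soft:1, cold:1, large:1, sleep:1, name:1, when:1, suddenly:1, stone:1, yes:1, rain:1
N = 25. Frequency spectrum: V_1=14, V_2=4, V_3=1
M₂ = 1²·14 + 2²·4 + 3²·1 = 39
K = 10000 × (39 − 25) / 25² = 224.00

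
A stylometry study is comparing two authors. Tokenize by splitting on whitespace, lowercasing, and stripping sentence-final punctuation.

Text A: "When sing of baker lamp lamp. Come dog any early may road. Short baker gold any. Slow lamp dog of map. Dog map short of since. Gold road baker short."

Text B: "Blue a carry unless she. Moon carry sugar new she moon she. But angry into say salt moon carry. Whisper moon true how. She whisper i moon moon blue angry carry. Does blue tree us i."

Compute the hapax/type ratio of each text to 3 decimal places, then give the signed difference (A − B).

-0.212

A: hapax=7, V=16, ratio=0.438
B: hapax=13, V=20, ratio=0.650
Difference = 0.438 − 0.650 = -0.212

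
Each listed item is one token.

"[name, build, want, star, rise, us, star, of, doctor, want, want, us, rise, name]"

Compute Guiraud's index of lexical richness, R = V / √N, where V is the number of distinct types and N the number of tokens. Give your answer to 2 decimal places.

N = 14, V = 8.
√N = 3.741657
R = 8 / 3.741657 = 2.14

2.14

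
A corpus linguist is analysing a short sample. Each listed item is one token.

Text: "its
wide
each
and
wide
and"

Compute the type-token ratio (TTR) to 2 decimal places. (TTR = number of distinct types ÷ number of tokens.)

0.67

N = 6 tokens, V = 4 types.
TTR = V / N = 4 / 6 = 0.67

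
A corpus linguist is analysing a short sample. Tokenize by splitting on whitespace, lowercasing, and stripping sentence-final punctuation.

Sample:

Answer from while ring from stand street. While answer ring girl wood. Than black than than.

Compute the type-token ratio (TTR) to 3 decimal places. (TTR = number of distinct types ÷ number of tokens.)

N = 16 tokens, V = 10 types.
TTR = V / N = 10 / 16 = 0.625

0.625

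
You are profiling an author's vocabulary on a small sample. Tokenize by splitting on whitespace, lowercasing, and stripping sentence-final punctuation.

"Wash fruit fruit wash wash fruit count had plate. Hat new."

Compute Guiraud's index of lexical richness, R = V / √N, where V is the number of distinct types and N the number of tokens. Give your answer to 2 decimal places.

2.11

N = 11, V = 7.
√N = 3.316625
R = 7 / 3.316625 = 2.11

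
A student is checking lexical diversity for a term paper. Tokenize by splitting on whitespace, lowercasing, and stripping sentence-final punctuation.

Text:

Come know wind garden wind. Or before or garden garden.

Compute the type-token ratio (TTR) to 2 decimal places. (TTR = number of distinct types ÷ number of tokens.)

0.60

N = 10 tokens, V = 6 types.
TTR = V / N = 6 / 10 = 0.60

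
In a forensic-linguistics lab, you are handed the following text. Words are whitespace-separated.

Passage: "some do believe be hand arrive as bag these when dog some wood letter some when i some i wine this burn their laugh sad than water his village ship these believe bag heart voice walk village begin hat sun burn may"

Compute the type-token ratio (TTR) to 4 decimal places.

N = 42 tokens, V = 32 types.
TTR = V / N = 32 / 42 = 0.7619

0.7619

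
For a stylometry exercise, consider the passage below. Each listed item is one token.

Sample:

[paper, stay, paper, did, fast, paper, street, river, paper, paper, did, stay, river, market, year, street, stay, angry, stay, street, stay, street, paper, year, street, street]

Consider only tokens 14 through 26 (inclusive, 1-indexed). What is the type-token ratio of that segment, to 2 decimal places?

0.46

Segment tokens 14–26: market, year, street, stay, angry, stay, street, stay, street, paper, year, street, street
Segment N = 13, segment V = 6.
TTR = 6 / 13 = 0.46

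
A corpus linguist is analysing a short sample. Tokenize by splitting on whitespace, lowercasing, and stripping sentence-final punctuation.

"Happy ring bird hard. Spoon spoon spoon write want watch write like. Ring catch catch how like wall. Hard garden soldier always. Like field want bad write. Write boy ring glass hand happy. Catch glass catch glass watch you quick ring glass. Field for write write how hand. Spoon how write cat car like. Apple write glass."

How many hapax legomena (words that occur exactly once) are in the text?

13

Frequencies: write:8, glass:5, ring:4, spoon:4, like:4, catch:4, how:3, happy:2, hard:2, want:2, watch:2, field:2, hand:2, bird:1, wall:1, garden:1, soldier:1, always:1, bad:1, boy:1, … (6 more, each freq 1)
Hapax (freq=1): always, apple, bad, bird, boy, car, cat, for, garden, quick, soldier, wall, you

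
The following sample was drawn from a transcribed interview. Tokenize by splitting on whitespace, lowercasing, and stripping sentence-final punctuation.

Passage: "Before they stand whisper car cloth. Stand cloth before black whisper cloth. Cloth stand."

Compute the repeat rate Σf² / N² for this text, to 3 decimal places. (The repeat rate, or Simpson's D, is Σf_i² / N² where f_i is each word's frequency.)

0.184

Frequencies: cloth:4, stand:3, before:2, whisper:2, they:1, car:1, black:1
Σf² = 36; N² = 196
Repeat rate = 36 / 196 = 0.184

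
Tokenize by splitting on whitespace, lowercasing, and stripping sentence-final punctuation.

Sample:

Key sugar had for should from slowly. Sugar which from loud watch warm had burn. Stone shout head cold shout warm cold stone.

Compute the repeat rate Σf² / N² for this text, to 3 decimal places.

0.070

Frequencies: sugar:2, had:2, from:2, warm:2, stone:2, shout:2, cold:2, key:1, for:1, should:1, slowly:1, which:1, loud:1, watch:1, burn:1, head:1
Σf² = 37; N² = 529
Repeat rate = 37 / 529 = 0.070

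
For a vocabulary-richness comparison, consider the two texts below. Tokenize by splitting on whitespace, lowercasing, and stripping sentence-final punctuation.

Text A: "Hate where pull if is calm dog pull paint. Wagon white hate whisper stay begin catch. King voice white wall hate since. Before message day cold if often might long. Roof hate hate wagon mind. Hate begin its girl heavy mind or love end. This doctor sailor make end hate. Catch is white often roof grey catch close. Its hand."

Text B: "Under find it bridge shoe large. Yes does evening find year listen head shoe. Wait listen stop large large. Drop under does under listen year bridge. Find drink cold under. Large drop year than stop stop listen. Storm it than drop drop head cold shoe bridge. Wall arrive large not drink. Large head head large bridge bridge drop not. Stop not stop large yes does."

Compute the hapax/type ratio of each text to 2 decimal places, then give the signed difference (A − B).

A: hapax=27, V=40, ratio=0.68
B: hapax=5, V=22, ratio=0.23
Difference = 0.68 − 0.23 = 0.45

0.45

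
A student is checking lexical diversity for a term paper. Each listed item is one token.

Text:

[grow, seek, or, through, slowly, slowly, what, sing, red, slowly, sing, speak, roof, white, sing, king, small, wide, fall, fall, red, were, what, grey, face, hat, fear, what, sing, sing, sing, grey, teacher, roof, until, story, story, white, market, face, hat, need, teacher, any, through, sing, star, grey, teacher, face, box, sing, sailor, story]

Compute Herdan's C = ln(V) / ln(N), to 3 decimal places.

0.844

N = 54, V = 29.
ln(V) = 3.367296, ln(N) = 3.988984
C = 3.367296 / 3.988984 = 0.844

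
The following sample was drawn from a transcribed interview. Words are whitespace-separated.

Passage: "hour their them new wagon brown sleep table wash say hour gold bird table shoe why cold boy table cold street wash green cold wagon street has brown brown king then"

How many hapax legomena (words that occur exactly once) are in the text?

Frequencies: brown:3, table:3, cold:3, hour:2, wagon:2, wash:2, street:2, their:1, them:1, new:1, sleep:1, say:1, gold:1, bird:1, shoe:1, why:1, boy:1, green:1, has:1, king:1, … (1 more, each freq 1)
Hapax (freq=1): bird, boy, gold, green, has, king, new, say, shoe, sleep, their, them, then, why

14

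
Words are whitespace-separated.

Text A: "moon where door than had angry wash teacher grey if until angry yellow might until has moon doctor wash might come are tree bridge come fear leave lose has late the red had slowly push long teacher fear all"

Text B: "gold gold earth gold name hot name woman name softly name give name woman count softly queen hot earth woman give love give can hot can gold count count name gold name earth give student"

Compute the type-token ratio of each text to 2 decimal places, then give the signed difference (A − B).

TTR(A) = 29/39 = 0.74
TTR(B) = 12/35 = 0.34
Difference = 0.74 − 0.34 = 0.40

0.40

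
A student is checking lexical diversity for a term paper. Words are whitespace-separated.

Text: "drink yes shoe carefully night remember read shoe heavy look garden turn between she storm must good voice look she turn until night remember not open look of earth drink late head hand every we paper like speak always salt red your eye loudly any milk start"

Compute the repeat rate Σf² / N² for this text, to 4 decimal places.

0.0294

Frequencies: look:3, drink:2, shoe:2, night:2, remember:2, turn:2, she:2, yes:1, carefully:1, read:1, heavy:1, garden:1, between:1, storm:1, must:1, good:1, voice:1, until:1, not:1, open:1, … (19 more, each freq 1)
Σf² = 65; N² = 2209
Repeat rate = 65 / 2209 = 0.0294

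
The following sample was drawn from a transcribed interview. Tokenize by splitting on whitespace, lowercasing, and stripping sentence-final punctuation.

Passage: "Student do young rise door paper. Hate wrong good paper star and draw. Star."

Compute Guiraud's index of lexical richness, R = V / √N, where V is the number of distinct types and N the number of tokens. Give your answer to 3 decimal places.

N = 14, V = 12.
√N = 3.741657
R = 12 / 3.741657 = 3.207

3.207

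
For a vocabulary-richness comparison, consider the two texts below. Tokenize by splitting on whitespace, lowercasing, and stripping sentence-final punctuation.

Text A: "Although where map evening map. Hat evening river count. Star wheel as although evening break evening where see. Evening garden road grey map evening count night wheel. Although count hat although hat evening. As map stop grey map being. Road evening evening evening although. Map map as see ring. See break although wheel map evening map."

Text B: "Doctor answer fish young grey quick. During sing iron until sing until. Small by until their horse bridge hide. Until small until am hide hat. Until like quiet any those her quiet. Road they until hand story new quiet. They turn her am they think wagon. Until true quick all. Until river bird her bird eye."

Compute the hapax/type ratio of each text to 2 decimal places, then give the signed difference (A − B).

-0.35

A: hapax=7, V=19, ratio=0.37
B: hapax=26, V=36, ratio=0.72
Difference = 0.37 − 0.72 = -0.35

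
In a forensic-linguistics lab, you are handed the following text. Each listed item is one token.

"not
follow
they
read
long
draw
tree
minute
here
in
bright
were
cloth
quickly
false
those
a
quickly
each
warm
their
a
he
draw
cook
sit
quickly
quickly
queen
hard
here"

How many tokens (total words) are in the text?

31

Tokens: not, follow, they, read, long, draw, tree, minute, here, in, bright, were, cloth, quickly, false, those, a, quickly, each, warm, their, a, he, draw, cook, sit, quickly, quickly, queen, hard, here
N = 31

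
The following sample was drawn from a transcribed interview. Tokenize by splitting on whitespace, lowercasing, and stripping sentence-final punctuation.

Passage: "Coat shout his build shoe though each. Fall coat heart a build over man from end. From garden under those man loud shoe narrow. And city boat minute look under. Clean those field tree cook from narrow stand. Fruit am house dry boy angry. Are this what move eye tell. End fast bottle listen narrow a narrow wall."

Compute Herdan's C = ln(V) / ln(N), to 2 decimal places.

N = 58, V = 45.
ln(V) = 3.806662, ln(N) = 4.060443
C = 3.806662 / 4.060443 = 0.94

0.94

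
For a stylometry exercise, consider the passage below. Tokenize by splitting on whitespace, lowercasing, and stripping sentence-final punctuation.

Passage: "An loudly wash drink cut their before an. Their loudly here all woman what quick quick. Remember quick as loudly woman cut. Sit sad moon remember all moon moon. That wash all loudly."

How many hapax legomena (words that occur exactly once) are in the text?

8

Frequencies: loudly:4, all:3, quick:3, moon:3, an:2, wash:2, cut:2, their:2, woman:2, remember:2, drink:1, before:1, here:1, what:1, as:1, sit:1, sad:1, that:1
Hapax (freq=1): as, before, drink, here, sad, sit, that, what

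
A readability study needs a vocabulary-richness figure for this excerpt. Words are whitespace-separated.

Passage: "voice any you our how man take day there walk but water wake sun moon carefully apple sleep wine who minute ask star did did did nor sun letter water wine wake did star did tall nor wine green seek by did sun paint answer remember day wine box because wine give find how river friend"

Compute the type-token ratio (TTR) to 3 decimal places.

N = 56 tokens, V = 39 types.
TTR = V / N = 39 / 56 = 0.696

0.696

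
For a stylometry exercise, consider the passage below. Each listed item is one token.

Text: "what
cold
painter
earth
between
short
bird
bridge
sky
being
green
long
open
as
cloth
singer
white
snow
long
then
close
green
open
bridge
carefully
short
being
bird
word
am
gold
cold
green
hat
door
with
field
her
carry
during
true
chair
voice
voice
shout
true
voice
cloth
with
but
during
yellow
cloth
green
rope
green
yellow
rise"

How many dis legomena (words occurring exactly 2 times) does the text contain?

Frequencies: green:5, cloth:3, voice:3, cold:2, short:2, bird:2, bridge:2, being:2, long:2, open:2, with:2, during:2, true:2, yellow:2, what:1, painter:1, earth:1, between:1, sky:1, as:1, … (19 more, each freq 1)
Words with frequency 2: being, bird, bridge, cold, during, long, open, short, true, with, yellow

11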